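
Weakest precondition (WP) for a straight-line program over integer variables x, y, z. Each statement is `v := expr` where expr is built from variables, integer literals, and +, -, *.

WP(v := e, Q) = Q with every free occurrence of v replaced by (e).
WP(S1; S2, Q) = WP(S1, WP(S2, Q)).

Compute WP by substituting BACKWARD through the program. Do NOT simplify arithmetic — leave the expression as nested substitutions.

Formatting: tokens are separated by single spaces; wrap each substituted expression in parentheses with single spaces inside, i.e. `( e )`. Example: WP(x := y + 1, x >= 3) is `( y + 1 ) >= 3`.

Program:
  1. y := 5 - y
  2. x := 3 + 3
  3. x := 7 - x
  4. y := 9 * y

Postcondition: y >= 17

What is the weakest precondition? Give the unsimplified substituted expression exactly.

Answer: ( 9 * ( 5 - y ) ) >= 17

Derivation:
post: y >= 17
stmt 4: y := 9 * y  -- replace 1 occurrence(s) of y with (9 * y)
  => ( 9 * y ) >= 17
stmt 3: x := 7 - x  -- replace 0 occurrence(s) of x with (7 - x)
  => ( 9 * y ) >= 17
stmt 2: x := 3 + 3  -- replace 0 occurrence(s) of x with (3 + 3)
  => ( 9 * y ) >= 17
stmt 1: y := 5 - y  -- replace 1 occurrence(s) of y with (5 - y)
  => ( 9 * ( 5 - y ) ) >= 17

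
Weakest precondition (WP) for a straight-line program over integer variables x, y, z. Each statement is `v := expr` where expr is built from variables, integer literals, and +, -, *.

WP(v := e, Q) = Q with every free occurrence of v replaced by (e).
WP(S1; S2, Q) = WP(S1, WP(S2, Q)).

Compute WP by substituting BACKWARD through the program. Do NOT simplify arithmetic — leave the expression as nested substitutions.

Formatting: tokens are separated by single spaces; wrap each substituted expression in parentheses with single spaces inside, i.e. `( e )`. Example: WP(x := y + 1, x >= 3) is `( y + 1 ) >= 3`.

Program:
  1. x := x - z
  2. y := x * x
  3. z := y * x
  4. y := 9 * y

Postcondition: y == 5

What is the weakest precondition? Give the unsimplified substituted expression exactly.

Answer: ( 9 * ( ( x - z ) * ( x - z ) ) ) == 5

Derivation:
post: y == 5
stmt 4: y := 9 * y  -- replace 1 occurrence(s) of y with (9 * y)
  => ( 9 * y ) == 5
stmt 3: z := y * x  -- replace 0 occurrence(s) of z with (y * x)
  => ( 9 * y ) == 5
stmt 2: y := x * x  -- replace 1 occurrence(s) of y with (x * x)
  => ( 9 * ( x * x ) ) == 5
stmt 1: x := x - z  -- replace 2 occurrence(s) of x with (x - z)
  => ( 9 * ( ( x - z ) * ( x - z ) ) ) == 5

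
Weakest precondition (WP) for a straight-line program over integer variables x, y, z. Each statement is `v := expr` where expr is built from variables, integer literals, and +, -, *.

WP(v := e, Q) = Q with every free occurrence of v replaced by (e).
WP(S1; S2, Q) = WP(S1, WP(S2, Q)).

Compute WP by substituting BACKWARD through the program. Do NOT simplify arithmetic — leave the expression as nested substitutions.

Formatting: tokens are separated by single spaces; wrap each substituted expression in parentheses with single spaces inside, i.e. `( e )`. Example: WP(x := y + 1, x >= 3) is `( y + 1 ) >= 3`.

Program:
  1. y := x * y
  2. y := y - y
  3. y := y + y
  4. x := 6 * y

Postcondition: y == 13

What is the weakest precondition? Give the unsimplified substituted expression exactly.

Answer: ( ( ( x * y ) - ( x * y ) ) + ( ( x * y ) - ( x * y ) ) ) == 13

Derivation:
post: y == 13
stmt 4: x := 6 * y  -- replace 0 occurrence(s) of x with (6 * y)
  => y == 13
stmt 3: y := y + y  -- replace 1 occurrence(s) of y with (y + y)
  => ( y + y ) == 13
stmt 2: y := y - y  -- replace 2 occurrence(s) of y with (y - y)
  => ( ( y - y ) + ( y - y ) ) == 13
stmt 1: y := x * y  -- replace 4 occurrence(s) of y with (x * y)
  => ( ( ( x * y ) - ( x * y ) ) + ( ( x * y ) - ( x * y ) ) ) == 13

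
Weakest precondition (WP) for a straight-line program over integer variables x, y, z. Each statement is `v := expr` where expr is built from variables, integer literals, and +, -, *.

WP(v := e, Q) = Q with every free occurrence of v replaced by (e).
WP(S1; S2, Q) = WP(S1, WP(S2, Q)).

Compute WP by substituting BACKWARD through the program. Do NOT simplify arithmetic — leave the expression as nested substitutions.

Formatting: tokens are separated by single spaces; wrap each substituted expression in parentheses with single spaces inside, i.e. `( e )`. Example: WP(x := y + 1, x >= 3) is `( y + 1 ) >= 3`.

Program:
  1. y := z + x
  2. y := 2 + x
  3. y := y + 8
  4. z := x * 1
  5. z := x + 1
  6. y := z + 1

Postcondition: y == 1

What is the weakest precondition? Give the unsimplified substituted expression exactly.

post: y == 1
stmt 6: y := z + 1  -- replace 1 occurrence(s) of y with (z + 1)
  => ( z + 1 ) == 1
stmt 5: z := x + 1  -- replace 1 occurrence(s) of z with (x + 1)
  => ( ( x + 1 ) + 1 ) == 1
stmt 4: z := x * 1  -- replace 0 occurrence(s) of z with (x * 1)
  => ( ( x + 1 ) + 1 ) == 1
stmt 3: y := y + 8  -- replace 0 occurrence(s) of y with (y + 8)
  => ( ( x + 1 ) + 1 ) == 1
stmt 2: y := 2 + x  -- replace 0 occurrence(s) of y with (2 + x)
  => ( ( x + 1 ) + 1 ) == 1
stmt 1: y := z + x  -- replace 0 occurrence(s) of y with (z + x)
  => ( ( x + 1 ) + 1 ) == 1

Answer: ( ( x + 1 ) + 1 ) == 1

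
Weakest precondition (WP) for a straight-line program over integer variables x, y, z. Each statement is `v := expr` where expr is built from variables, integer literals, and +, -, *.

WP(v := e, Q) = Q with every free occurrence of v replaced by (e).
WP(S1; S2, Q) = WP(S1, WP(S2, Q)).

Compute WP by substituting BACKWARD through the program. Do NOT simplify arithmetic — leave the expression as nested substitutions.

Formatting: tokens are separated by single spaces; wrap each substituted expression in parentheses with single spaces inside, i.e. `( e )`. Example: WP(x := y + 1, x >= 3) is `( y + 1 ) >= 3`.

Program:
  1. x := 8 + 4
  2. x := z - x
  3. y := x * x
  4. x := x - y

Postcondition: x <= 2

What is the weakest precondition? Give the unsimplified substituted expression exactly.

post: x <= 2
stmt 4: x := x - y  -- replace 1 occurrence(s) of x with (x - y)
  => ( x - y ) <= 2
stmt 3: y := x * x  -- replace 1 occurrence(s) of y with (x * x)
  => ( x - ( x * x ) ) <= 2
stmt 2: x := z - x  -- replace 3 occurrence(s) of x with (z - x)
  => ( ( z - x ) - ( ( z - x ) * ( z - x ) ) ) <= 2
stmt 1: x := 8 + 4  -- replace 3 occurrence(s) of x with (8 + 4)
  => ( ( z - ( 8 + 4 ) ) - ( ( z - ( 8 + 4 ) ) * ( z - ( 8 + 4 ) ) ) ) <= 2

Answer: ( ( z - ( 8 + 4 ) ) - ( ( z - ( 8 + 4 ) ) * ( z - ( 8 + 4 ) ) ) ) <= 2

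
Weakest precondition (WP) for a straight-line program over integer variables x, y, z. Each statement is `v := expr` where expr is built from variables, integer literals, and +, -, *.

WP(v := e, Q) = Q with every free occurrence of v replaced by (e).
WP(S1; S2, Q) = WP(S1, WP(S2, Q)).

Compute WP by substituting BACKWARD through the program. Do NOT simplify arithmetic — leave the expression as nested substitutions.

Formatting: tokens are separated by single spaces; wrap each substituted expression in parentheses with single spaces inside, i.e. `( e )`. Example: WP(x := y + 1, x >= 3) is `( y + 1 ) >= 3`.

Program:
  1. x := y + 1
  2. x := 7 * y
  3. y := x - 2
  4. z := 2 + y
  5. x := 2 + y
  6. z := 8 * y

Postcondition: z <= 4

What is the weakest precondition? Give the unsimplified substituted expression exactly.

post: z <= 4
stmt 6: z := 8 * y  -- replace 1 occurrence(s) of z with (8 * y)
  => ( 8 * y ) <= 4
stmt 5: x := 2 + y  -- replace 0 occurrence(s) of x with (2 + y)
  => ( 8 * y ) <= 4
stmt 4: z := 2 + y  -- replace 0 occurrence(s) of z with (2 + y)
  => ( 8 * y ) <= 4
stmt 3: y := x - 2  -- replace 1 occurrence(s) of y with (x - 2)
  => ( 8 * ( x - 2 ) ) <= 4
stmt 2: x := 7 * y  -- replace 1 occurrence(s) of x with (7 * y)
  => ( 8 * ( ( 7 * y ) - 2 ) ) <= 4
stmt 1: x := y + 1  -- replace 0 occurrence(s) of x with (y + 1)
  => ( 8 * ( ( 7 * y ) - 2 ) ) <= 4

Answer: ( 8 * ( ( 7 * y ) - 2 ) ) <= 4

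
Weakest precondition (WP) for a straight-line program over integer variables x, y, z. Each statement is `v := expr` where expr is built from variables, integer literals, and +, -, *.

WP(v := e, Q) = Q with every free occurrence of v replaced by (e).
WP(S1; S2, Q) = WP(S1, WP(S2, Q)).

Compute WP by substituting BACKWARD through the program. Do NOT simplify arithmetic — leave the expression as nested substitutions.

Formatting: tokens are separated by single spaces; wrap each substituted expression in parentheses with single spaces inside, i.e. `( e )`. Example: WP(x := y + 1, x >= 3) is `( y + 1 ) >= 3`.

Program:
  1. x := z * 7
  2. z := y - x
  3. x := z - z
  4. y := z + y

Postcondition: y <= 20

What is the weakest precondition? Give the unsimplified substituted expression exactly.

Answer: ( ( y - ( z * 7 ) ) + y ) <= 20

Derivation:
post: y <= 20
stmt 4: y := z + y  -- replace 1 occurrence(s) of y with (z + y)
  => ( z + y ) <= 20
stmt 3: x := z - z  -- replace 0 occurrence(s) of x with (z - z)
  => ( z + y ) <= 20
stmt 2: z := y - x  -- replace 1 occurrence(s) of z with (y - x)
  => ( ( y - x ) + y ) <= 20
stmt 1: x := z * 7  -- replace 1 occurrence(s) of x with (z * 7)
  => ( ( y - ( z * 7 ) ) + y ) <= 20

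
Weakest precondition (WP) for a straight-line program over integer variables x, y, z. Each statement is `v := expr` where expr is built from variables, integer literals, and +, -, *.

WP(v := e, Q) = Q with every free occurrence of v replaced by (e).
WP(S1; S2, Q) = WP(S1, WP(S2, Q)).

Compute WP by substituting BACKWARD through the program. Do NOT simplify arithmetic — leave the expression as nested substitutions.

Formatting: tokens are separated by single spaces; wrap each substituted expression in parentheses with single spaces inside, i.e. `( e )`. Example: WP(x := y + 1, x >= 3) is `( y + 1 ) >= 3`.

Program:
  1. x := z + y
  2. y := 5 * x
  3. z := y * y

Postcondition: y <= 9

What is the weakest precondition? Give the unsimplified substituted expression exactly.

post: y <= 9
stmt 3: z := y * y  -- replace 0 occurrence(s) of z with (y * y)
  => y <= 9
stmt 2: y := 5 * x  -- replace 1 occurrence(s) of y with (5 * x)
  => ( 5 * x ) <= 9
stmt 1: x := z + y  -- replace 1 occurrence(s) of x with (z + y)
  => ( 5 * ( z + y ) ) <= 9

Answer: ( 5 * ( z + y ) ) <= 9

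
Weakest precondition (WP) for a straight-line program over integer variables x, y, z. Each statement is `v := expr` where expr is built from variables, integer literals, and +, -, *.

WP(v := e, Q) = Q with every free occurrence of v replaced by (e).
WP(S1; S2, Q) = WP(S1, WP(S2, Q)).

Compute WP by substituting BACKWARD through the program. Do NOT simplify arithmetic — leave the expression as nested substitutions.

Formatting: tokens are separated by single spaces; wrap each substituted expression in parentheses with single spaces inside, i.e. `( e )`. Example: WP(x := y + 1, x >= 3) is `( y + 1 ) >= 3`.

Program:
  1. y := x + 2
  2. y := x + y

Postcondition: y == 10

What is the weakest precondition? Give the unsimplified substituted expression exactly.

post: y == 10
stmt 2: y := x + y  -- replace 1 occurrence(s) of y with (x + y)
  => ( x + y ) == 10
stmt 1: y := x + 2  -- replace 1 occurrence(s) of y with (x + 2)
  => ( x + ( x + 2 ) ) == 10

Answer: ( x + ( x + 2 ) ) == 10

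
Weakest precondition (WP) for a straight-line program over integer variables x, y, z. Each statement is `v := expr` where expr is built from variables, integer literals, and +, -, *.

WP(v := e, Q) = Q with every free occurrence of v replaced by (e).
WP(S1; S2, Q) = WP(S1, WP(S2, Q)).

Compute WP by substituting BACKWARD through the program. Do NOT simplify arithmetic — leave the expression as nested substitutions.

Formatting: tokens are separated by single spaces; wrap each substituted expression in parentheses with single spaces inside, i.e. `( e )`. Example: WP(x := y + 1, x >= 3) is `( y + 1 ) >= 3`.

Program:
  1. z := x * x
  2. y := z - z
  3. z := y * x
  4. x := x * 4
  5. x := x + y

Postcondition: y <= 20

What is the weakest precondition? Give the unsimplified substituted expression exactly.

Answer: ( ( x * x ) - ( x * x ) ) <= 20

Derivation:
post: y <= 20
stmt 5: x := x + y  -- replace 0 occurrence(s) of x with (x + y)
  => y <= 20
stmt 4: x := x * 4  -- replace 0 occurrence(s) of x with (x * 4)
  => y <= 20
stmt 3: z := y * x  -- replace 0 occurrence(s) of z with (y * x)
  => y <= 20
stmt 2: y := z - z  -- replace 1 occurrence(s) of y with (z - z)
  => ( z - z ) <= 20
stmt 1: z := x * x  -- replace 2 occurrence(s) of z with (x * x)
  => ( ( x * x ) - ( x * x ) ) <= 20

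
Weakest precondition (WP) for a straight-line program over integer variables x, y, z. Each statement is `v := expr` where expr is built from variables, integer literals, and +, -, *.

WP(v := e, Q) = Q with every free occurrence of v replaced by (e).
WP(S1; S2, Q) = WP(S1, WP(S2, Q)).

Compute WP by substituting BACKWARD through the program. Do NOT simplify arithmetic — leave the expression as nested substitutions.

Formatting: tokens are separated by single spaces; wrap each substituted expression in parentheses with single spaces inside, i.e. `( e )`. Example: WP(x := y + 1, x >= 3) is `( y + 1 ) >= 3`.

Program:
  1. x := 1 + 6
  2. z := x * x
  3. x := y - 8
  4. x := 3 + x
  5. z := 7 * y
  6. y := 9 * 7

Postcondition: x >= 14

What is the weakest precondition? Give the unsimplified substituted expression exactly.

post: x >= 14
stmt 6: y := 9 * 7  -- replace 0 occurrence(s) of y with (9 * 7)
  => x >= 14
stmt 5: z := 7 * y  -- replace 0 occurrence(s) of z with (7 * y)
  => x >= 14
stmt 4: x := 3 + x  -- replace 1 occurrence(s) of x with (3 + x)
  => ( 3 + x ) >= 14
stmt 3: x := y - 8  -- replace 1 occurrence(s) of x with (y - 8)
  => ( 3 + ( y - 8 ) ) >= 14
stmt 2: z := x * x  -- replace 0 occurrence(s) of z with (x * x)
  => ( 3 + ( y - 8 ) ) >= 14
stmt 1: x := 1 + 6  -- replace 0 occurrence(s) of x with (1 + 6)
  => ( 3 + ( y - 8 ) ) >= 14

Answer: ( 3 + ( y - 8 ) ) >= 14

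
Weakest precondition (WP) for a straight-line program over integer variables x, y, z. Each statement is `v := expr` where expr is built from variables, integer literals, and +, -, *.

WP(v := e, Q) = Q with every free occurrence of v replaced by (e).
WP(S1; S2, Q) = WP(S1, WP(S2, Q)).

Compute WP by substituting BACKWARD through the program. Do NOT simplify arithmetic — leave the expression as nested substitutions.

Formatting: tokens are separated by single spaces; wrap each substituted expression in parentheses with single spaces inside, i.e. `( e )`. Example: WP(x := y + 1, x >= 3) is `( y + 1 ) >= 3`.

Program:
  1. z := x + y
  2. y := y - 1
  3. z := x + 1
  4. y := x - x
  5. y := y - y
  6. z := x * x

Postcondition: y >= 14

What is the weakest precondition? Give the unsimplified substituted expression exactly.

post: y >= 14
stmt 6: z := x * x  -- replace 0 occurrence(s) of z with (x * x)
  => y >= 14
stmt 5: y := y - y  -- replace 1 occurrence(s) of y with (y - y)
  => ( y - y ) >= 14
stmt 4: y := x - x  -- replace 2 occurrence(s) of y with (x - x)
  => ( ( x - x ) - ( x - x ) ) >= 14
stmt 3: z := x + 1  -- replace 0 occurrence(s) of z with (x + 1)
  => ( ( x - x ) - ( x - x ) ) >= 14
stmt 2: y := y - 1  -- replace 0 occurrence(s) of y with (y - 1)
  => ( ( x - x ) - ( x - x ) ) >= 14
stmt 1: z := x + y  -- replace 0 occurrence(s) of z with (x + y)
  => ( ( x - x ) - ( x - x ) ) >= 14

Answer: ( ( x - x ) - ( x - x ) ) >= 14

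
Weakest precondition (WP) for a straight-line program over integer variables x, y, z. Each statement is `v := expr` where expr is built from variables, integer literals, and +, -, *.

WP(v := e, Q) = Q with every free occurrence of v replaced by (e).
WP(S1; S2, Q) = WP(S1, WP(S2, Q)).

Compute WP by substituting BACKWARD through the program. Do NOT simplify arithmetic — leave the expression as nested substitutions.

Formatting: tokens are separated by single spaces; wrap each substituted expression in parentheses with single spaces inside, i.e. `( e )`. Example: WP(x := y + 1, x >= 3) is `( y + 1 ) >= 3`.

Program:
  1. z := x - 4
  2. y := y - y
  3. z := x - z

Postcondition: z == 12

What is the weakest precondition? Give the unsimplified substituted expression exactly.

post: z == 12
stmt 3: z := x - z  -- replace 1 occurrence(s) of z with (x - z)
  => ( x - z ) == 12
stmt 2: y := y - y  -- replace 0 occurrence(s) of y with (y - y)
  => ( x - z ) == 12
stmt 1: z := x - 4  -- replace 1 occurrence(s) of z with (x - 4)
  => ( x - ( x - 4 ) ) == 12

Answer: ( x - ( x - 4 ) ) == 12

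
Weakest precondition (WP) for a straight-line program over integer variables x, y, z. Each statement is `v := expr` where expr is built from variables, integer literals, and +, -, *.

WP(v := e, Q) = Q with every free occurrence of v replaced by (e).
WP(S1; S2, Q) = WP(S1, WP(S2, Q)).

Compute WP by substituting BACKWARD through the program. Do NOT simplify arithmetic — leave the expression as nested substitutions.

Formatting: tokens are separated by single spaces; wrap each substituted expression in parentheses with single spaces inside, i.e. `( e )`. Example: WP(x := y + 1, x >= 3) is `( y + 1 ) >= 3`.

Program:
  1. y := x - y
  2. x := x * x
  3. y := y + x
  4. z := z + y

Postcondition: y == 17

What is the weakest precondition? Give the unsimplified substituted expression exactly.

Answer: ( ( x - y ) + ( x * x ) ) == 17

Derivation:
post: y == 17
stmt 4: z := z + y  -- replace 0 occurrence(s) of z with (z + y)
  => y == 17
stmt 3: y := y + x  -- replace 1 occurrence(s) of y with (y + x)
  => ( y + x ) == 17
stmt 2: x := x * x  -- replace 1 occurrence(s) of x with (x * x)
  => ( y + ( x * x ) ) == 17
stmt 1: y := x - y  -- replace 1 occurrence(s) of y with (x - y)
  => ( ( x - y ) + ( x * x ) ) == 17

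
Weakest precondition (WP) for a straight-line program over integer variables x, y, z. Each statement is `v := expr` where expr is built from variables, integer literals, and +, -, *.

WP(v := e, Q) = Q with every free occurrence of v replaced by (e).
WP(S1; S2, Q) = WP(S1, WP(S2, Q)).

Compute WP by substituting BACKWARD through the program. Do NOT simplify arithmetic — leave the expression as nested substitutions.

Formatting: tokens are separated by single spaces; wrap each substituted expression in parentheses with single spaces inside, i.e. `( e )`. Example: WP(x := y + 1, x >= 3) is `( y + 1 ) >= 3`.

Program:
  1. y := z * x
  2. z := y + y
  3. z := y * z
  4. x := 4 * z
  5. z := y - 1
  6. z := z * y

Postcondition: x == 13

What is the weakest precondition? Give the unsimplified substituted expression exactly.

post: x == 13
stmt 6: z := z * y  -- replace 0 occurrence(s) of z with (z * y)
  => x == 13
stmt 5: z := y - 1  -- replace 0 occurrence(s) of z with (y - 1)
  => x == 13
stmt 4: x := 4 * z  -- replace 1 occurrence(s) of x with (4 * z)
  => ( 4 * z ) == 13
stmt 3: z := y * z  -- replace 1 occurrence(s) of z with (y * z)
  => ( 4 * ( y * z ) ) == 13
stmt 2: z := y + y  -- replace 1 occurrence(s) of z with (y + y)
  => ( 4 * ( y * ( y + y ) ) ) == 13
stmt 1: y := z * x  -- replace 3 occurrence(s) of y with (z * x)
  => ( 4 * ( ( z * x ) * ( ( z * x ) + ( z * x ) ) ) ) == 13

Answer: ( 4 * ( ( z * x ) * ( ( z * x ) + ( z * x ) ) ) ) == 13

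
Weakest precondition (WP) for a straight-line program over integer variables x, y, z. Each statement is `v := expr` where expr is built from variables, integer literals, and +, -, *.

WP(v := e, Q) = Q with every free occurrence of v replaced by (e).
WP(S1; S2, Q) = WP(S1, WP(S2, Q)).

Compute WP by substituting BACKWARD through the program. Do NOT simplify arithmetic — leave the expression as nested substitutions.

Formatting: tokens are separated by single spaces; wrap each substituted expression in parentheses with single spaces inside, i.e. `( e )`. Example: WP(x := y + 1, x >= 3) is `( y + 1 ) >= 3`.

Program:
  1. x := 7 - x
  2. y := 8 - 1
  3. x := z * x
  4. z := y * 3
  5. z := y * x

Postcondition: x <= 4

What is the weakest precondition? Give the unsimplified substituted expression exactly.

Answer: ( z * ( 7 - x ) ) <= 4

Derivation:
post: x <= 4
stmt 5: z := y * x  -- replace 0 occurrence(s) of z with (y * x)
  => x <= 4
stmt 4: z := y * 3  -- replace 0 occurrence(s) of z with (y * 3)
  => x <= 4
stmt 3: x := z * x  -- replace 1 occurrence(s) of x with (z * x)
  => ( z * x ) <= 4
stmt 2: y := 8 - 1  -- replace 0 occurrence(s) of y with (8 - 1)
  => ( z * x ) <= 4
stmt 1: x := 7 - x  -- replace 1 occurrence(s) of x with (7 - x)
  => ( z * ( 7 - x ) ) <= 4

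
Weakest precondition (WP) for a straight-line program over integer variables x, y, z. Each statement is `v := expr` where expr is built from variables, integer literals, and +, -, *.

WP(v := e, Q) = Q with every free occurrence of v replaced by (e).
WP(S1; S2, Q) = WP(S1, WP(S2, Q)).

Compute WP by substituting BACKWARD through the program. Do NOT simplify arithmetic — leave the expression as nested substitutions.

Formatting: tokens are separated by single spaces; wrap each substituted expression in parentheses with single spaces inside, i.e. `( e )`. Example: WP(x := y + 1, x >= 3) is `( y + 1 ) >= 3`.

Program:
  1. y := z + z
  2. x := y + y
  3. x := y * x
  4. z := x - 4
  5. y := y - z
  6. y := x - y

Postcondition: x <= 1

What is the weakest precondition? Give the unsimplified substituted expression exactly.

post: x <= 1
stmt 6: y := x - y  -- replace 0 occurrence(s) of y with (x - y)
  => x <= 1
stmt 5: y := y - z  -- replace 0 occurrence(s) of y with (y - z)
  => x <= 1
stmt 4: z := x - 4  -- replace 0 occurrence(s) of z with (x - 4)
  => x <= 1
stmt 3: x := y * x  -- replace 1 occurrence(s) of x with (y * x)
  => ( y * x ) <= 1
stmt 2: x := y + y  -- replace 1 occurrence(s) of x with (y + y)
  => ( y * ( y + y ) ) <= 1
stmt 1: y := z + z  -- replace 3 occurrence(s) of y with (z + z)
  => ( ( z + z ) * ( ( z + z ) + ( z + z ) ) ) <= 1

Answer: ( ( z + z ) * ( ( z + z ) + ( z + z ) ) ) <= 1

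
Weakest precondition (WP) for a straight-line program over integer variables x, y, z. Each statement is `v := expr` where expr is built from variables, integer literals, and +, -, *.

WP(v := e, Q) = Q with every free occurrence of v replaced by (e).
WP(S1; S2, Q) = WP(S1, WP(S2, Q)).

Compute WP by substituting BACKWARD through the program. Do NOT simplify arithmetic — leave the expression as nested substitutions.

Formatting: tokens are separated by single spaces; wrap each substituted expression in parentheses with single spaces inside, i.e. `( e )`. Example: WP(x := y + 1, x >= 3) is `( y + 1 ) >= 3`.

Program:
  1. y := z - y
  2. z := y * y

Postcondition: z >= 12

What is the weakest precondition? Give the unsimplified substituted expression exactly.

post: z >= 12
stmt 2: z := y * y  -- replace 1 occurrence(s) of z with (y * y)
  => ( y * y ) >= 12
stmt 1: y := z - y  -- replace 2 occurrence(s) of y with (z - y)
  => ( ( z - y ) * ( z - y ) ) >= 12

Answer: ( ( z - y ) * ( z - y ) ) >= 12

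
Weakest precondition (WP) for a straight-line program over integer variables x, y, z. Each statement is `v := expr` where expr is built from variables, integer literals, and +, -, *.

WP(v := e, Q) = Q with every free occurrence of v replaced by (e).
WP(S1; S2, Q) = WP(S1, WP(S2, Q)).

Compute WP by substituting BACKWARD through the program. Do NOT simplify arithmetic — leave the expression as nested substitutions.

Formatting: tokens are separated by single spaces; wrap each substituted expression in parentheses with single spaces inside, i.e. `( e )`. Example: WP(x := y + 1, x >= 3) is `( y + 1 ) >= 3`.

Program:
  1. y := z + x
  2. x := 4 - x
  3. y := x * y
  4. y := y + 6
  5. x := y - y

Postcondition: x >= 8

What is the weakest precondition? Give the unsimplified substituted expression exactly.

post: x >= 8
stmt 5: x := y - y  -- replace 1 occurrence(s) of x with (y - y)
  => ( y - y ) >= 8
stmt 4: y := y + 6  -- replace 2 occurrence(s) of y with (y + 6)
  => ( ( y + 6 ) - ( y + 6 ) ) >= 8
stmt 3: y := x * y  -- replace 2 occurrence(s) of y with (x * y)
  => ( ( ( x * y ) + 6 ) - ( ( x * y ) + 6 ) ) >= 8
stmt 2: x := 4 - x  -- replace 2 occurrence(s) of x with (4 - x)
  => ( ( ( ( 4 - x ) * y ) + 6 ) - ( ( ( 4 - x ) * y ) + 6 ) ) >= 8
stmt 1: y := z + x  -- replace 2 occurrence(s) of y with (z + x)
  => ( ( ( ( 4 - x ) * ( z + x ) ) + 6 ) - ( ( ( 4 - x ) * ( z + x ) ) + 6 ) ) >= 8

Answer: ( ( ( ( 4 - x ) * ( z + x ) ) + 6 ) - ( ( ( 4 - x ) * ( z + x ) ) + 6 ) ) >= 8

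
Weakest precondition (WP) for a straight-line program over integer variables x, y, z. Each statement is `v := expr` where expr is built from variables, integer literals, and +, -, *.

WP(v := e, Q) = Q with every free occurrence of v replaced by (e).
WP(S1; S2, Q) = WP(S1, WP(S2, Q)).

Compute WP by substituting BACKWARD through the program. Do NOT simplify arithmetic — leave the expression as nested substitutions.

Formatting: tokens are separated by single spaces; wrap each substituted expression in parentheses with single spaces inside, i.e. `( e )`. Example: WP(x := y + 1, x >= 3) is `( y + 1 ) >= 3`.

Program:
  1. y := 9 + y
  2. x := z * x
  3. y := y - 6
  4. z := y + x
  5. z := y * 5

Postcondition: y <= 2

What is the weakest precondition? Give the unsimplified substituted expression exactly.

Answer: ( ( 9 + y ) - 6 ) <= 2

Derivation:
post: y <= 2
stmt 5: z := y * 5  -- replace 0 occurrence(s) of z with (y * 5)
  => y <= 2
stmt 4: z := y + x  -- replace 0 occurrence(s) of z with (y + x)
  => y <= 2
stmt 3: y := y - 6  -- replace 1 occurrence(s) of y with (y - 6)
  => ( y - 6 ) <= 2
stmt 2: x := z * x  -- replace 0 occurrence(s) of x with (z * x)
  => ( y - 6 ) <= 2
stmt 1: y := 9 + y  -- replace 1 occurrence(s) of y with (9 + y)
  => ( ( 9 + y ) - 6 ) <= 2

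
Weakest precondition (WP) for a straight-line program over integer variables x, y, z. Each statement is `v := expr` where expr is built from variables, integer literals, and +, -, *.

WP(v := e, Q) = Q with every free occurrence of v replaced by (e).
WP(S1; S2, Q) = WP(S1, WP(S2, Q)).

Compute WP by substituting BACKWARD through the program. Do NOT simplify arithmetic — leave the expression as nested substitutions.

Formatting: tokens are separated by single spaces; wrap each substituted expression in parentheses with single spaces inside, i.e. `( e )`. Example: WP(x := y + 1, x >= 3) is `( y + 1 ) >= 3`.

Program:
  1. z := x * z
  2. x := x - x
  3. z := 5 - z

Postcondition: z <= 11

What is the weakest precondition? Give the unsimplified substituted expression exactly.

post: z <= 11
stmt 3: z := 5 - z  -- replace 1 occurrence(s) of z with (5 - z)
  => ( 5 - z ) <= 11
stmt 2: x := x - x  -- replace 0 occurrence(s) of x with (x - x)
  => ( 5 - z ) <= 11
stmt 1: z := x * z  -- replace 1 occurrence(s) of z with (x * z)
  => ( 5 - ( x * z ) ) <= 11

Answer: ( 5 - ( x * z ) ) <= 11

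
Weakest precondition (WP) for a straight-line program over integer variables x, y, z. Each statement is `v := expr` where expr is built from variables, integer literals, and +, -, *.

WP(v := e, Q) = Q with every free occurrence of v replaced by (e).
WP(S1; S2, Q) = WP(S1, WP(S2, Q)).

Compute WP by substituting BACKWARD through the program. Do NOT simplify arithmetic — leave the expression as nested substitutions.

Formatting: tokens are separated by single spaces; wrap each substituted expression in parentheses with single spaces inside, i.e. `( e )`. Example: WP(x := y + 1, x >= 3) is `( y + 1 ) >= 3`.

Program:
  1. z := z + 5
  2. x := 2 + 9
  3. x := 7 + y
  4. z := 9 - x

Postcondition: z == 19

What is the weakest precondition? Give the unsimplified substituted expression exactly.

Answer: ( 9 - ( 7 + y ) ) == 19

Derivation:
post: z == 19
stmt 4: z := 9 - x  -- replace 1 occurrence(s) of z with (9 - x)
  => ( 9 - x ) == 19
stmt 3: x := 7 + y  -- replace 1 occurrence(s) of x with (7 + y)
  => ( 9 - ( 7 + y ) ) == 19
stmt 2: x := 2 + 9  -- replace 0 occurrence(s) of x with (2 + 9)
  => ( 9 - ( 7 + y ) ) == 19
stmt 1: z := z + 5  -- replace 0 occurrence(s) of z with (z + 5)
  => ( 9 - ( 7 + y ) ) == 19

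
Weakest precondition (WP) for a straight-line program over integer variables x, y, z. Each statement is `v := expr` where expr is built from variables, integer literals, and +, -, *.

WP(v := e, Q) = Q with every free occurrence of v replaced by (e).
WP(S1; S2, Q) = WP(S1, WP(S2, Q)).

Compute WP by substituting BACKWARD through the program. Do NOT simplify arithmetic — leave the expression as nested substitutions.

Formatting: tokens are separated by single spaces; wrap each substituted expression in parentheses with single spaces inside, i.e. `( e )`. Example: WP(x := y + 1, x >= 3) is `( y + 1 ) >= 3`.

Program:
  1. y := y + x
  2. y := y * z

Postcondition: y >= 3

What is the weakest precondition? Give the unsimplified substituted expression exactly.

Answer: ( ( y + x ) * z ) >= 3

Derivation:
post: y >= 3
stmt 2: y := y * z  -- replace 1 occurrence(s) of y with (y * z)
  => ( y * z ) >= 3
stmt 1: y := y + x  -- replace 1 occurrence(s) of y with (y + x)
  => ( ( y + x ) * z ) >= 3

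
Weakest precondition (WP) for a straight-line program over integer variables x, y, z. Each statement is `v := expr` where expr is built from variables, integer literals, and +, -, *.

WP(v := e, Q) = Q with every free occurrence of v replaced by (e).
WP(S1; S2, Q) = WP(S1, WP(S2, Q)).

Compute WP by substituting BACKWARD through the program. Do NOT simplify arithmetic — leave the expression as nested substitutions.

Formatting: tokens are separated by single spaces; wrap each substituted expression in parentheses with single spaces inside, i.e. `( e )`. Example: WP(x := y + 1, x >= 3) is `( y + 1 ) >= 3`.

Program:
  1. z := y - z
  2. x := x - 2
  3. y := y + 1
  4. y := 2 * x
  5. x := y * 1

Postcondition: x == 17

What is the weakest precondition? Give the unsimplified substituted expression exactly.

post: x == 17
stmt 5: x := y * 1  -- replace 1 occurrence(s) of x with (y * 1)
  => ( y * 1 ) == 17
stmt 4: y := 2 * x  -- replace 1 occurrence(s) of y with (2 * x)
  => ( ( 2 * x ) * 1 ) == 17
stmt 3: y := y + 1  -- replace 0 occurrence(s) of y with (y + 1)
  => ( ( 2 * x ) * 1 ) == 17
stmt 2: x := x - 2  -- replace 1 occurrence(s) of x with (x - 2)
  => ( ( 2 * ( x - 2 ) ) * 1 ) == 17
stmt 1: z := y - z  -- replace 0 occurrence(s) of z with (y - z)
  => ( ( 2 * ( x - 2 ) ) * 1 ) == 17

Answer: ( ( 2 * ( x - 2 ) ) * 1 ) == 17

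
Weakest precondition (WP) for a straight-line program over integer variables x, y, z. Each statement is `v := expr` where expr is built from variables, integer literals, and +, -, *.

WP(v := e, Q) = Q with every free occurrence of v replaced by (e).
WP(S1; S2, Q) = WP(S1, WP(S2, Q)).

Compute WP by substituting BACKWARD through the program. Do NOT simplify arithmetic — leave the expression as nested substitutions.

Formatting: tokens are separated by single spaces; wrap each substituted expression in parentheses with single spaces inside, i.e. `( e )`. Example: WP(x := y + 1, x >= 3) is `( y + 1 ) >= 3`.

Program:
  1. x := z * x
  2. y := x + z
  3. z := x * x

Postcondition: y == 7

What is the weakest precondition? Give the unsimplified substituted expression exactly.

post: y == 7
stmt 3: z := x * x  -- replace 0 occurrence(s) of z with (x * x)
  => y == 7
stmt 2: y := x + z  -- replace 1 occurrence(s) of y with (x + z)
  => ( x + z ) == 7
stmt 1: x := z * x  -- replace 1 occurrence(s) of x with (z * x)
  => ( ( z * x ) + z ) == 7

Answer: ( ( z * x ) + z ) == 7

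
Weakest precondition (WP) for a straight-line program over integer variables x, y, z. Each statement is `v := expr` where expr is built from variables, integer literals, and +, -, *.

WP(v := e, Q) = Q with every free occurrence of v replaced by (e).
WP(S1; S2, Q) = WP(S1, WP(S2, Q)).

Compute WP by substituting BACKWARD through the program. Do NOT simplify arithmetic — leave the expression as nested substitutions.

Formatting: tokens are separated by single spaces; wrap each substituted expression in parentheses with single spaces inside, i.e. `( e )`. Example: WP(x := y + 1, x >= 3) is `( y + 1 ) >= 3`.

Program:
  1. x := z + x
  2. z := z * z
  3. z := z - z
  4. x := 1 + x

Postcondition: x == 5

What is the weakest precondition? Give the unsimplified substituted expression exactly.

Answer: ( 1 + ( z + x ) ) == 5

Derivation:
post: x == 5
stmt 4: x := 1 + x  -- replace 1 occurrence(s) of x with (1 + x)
  => ( 1 + x ) == 5
stmt 3: z := z - z  -- replace 0 occurrence(s) of z with (z - z)
  => ( 1 + x ) == 5
stmt 2: z := z * z  -- replace 0 occurrence(s) of z with (z * z)
  => ( 1 + x ) == 5
stmt 1: x := z + x  -- replace 1 occurrence(s) of x with (z + x)
  => ( 1 + ( z + x ) ) == 5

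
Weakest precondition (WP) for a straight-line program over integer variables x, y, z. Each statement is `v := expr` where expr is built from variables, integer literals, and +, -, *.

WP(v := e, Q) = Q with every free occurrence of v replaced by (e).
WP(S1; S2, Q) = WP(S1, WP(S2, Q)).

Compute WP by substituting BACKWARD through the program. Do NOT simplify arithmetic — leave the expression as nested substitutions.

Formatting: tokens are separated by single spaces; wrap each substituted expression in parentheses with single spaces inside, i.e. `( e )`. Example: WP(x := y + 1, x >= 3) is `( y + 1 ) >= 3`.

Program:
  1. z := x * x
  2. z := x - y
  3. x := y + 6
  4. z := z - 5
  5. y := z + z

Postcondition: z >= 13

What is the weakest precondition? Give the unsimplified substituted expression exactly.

post: z >= 13
stmt 5: y := z + z  -- replace 0 occurrence(s) of y with (z + z)
  => z >= 13
stmt 4: z := z - 5  -- replace 1 occurrence(s) of z with (z - 5)
  => ( z - 5 ) >= 13
stmt 3: x := y + 6  -- replace 0 occurrence(s) of x with (y + 6)
  => ( z - 5 ) >= 13
stmt 2: z := x - y  -- replace 1 occurrence(s) of z with (x - y)
  => ( ( x - y ) - 5 ) >= 13
stmt 1: z := x * x  -- replace 0 occurrence(s) of z with (x * x)
  => ( ( x - y ) - 5 ) >= 13

Answer: ( ( x - y ) - 5 ) >= 13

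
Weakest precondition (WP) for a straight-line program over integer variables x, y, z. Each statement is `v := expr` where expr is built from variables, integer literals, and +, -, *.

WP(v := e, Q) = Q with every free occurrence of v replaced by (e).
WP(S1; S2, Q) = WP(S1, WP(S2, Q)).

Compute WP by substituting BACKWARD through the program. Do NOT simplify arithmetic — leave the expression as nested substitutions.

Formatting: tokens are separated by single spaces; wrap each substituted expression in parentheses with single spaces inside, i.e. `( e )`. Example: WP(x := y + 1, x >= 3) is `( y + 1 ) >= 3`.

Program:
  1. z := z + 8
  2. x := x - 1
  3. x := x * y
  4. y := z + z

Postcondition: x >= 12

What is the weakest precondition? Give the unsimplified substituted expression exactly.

Answer: ( ( x - 1 ) * y ) >= 12

Derivation:
post: x >= 12
stmt 4: y := z + z  -- replace 0 occurrence(s) of y with (z + z)
  => x >= 12
stmt 3: x := x * y  -- replace 1 occurrence(s) of x with (x * y)
  => ( x * y ) >= 12
stmt 2: x := x - 1  -- replace 1 occurrence(s) of x with (x - 1)
  => ( ( x - 1 ) * y ) >= 12
stmt 1: z := z + 8  -- replace 0 occurrence(s) of z with (z + 8)
  => ( ( x - 1 ) * y ) >= 12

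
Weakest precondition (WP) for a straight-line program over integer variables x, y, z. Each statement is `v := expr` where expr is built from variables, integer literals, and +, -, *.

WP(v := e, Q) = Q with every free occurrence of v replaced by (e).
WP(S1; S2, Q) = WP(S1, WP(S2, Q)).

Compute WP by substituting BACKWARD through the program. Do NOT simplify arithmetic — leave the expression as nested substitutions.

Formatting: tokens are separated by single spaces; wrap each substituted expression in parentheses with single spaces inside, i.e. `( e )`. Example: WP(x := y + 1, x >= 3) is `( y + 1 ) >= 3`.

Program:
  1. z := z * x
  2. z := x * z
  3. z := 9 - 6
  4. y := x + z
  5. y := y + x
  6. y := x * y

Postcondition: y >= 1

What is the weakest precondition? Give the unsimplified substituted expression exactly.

post: y >= 1
stmt 6: y := x * y  -- replace 1 occurrence(s) of y with (x * y)
  => ( x * y ) >= 1
stmt 5: y := y + x  -- replace 1 occurrence(s) of y with (y + x)
  => ( x * ( y + x ) ) >= 1
stmt 4: y := x + z  -- replace 1 occurrence(s) of y with (x + z)
  => ( x * ( ( x + z ) + x ) ) >= 1
stmt 3: z := 9 - 6  -- replace 1 occurrence(s) of z with (9 - 6)
  => ( x * ( ( x + ( 9 - 6 ) ) + x ) ) >= 1
stmt 2: z := x * z  -- replace 0 occurrence(s) of z with (x * z)
  => ( x * ( ( x + ( 9 - 6 ) ) + x ) ) >= 1
stmt 1: z := z * x  -- replace 0 occurrence(s) of z with (z * x)
  => ( x * ( ( x + ( 9 - 6 ) ) + x ) ) >= 1

Answer: ( x * ( ( x + ( 9 - 6 ) ) + x ) ) >= 1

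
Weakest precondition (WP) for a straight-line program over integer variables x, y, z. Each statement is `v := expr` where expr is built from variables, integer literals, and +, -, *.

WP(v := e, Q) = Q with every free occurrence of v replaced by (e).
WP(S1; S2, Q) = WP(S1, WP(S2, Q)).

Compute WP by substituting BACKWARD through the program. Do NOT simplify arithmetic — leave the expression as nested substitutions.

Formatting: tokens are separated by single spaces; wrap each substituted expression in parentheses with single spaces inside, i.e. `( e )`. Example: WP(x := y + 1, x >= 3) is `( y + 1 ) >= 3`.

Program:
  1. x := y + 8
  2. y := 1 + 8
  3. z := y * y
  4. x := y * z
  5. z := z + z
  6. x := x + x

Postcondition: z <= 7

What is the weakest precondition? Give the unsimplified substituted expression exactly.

Answer: ( ( ( 1 + 8 ) * ( 1 + 8 ) ) + ( ( 1 + 8 ) * ( 1 + 8 ) ) ) <= 7

Derivation:
post: z <= 7
stmt 6: x := x + x  -- replace 0 occurrence(s) of x with (x + x)
  => z <= 7
stmt 5: z := z + z  -- replace 1 occurrence(s) of z with (z + z)
  => ( z + z ) <= 7
stmt 4: x := y * z  -- replace 0 occurrence(s) of x with (y * z)
  => ( z + z ) <= 7
stmt 3: z := y * y  -- replace 2 occurrence(s) of z with (y * y)
  => ( ( y * y ) + ( y * y ) ) <= 7
stmt 2: y := 1 + 8  -- replace 4 occurrence(s) of y with (1 + 8)
  => ( ( ( 1 + 8 ) * ( 1 + 8 ) ) + ( ( 1 + 8 ) * ( 1 + 8 ) ) ) <= 7
stmt 1: x := y + 8  -- replace 0 occurrence(s) of x with (y + 8)
  => ( ( ( 1 + 8 ) * ( 1 + 8 ) ) + ( ( 1 + 8 ) * ( 1 + 8 ) ) ) <= 7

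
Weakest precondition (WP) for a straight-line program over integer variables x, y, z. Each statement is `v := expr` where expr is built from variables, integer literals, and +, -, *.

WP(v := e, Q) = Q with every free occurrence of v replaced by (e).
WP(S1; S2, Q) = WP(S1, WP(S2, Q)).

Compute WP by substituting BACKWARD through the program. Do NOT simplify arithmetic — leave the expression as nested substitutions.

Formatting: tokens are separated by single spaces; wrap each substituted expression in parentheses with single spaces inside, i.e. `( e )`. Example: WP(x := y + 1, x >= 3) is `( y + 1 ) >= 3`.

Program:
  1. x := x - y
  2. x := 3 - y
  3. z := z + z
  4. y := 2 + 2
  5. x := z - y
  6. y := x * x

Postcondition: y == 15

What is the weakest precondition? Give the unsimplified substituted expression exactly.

post: y == 15
stmt 6: y := x * x  -- replace 1 occurrence(s) of y with (x * x)
  => ( x * x ) == 15
stmt 5: x := z - y  -- replace 2 occurrence(s) of x with (z - y)
  => ( ( z - y ) * ( z - y ) ) == 15
stmt 4: y := 2 + 2  -- replace 2 occurrence(s) of y with (2 + 2)
  => ( ( z - ( 2 + 2 ) ) * ( z - ( 2 + 2 ) ) ) == 15
stmt 3: z := z + z  -- replace 2 occurrence(s) of z with (z + z)
  => ( ( ( z + z ) - ( 2 + 2 ) ) * ( ( z + z ) - ( 2 + 2 ) ) ) == 15
stmt 2: x := 3 - y  -- replace 0 occurrence(s) of x with (3 - y)
  => ( ( ( z + z ) - ( 2 + 2 ) ) * ( ( z + z ) - ( 2 + 2 ) ) ) == 15
stmt 1: x := x - y  -- replace 0 occurrence(s) of x with (x - y)
  => ( ( ( z + z ) - ( 2 + 2 ) ) * ( ( z + z ) - ( 2 + 2 ) ) ) == 15

Answer: ( ( ( z + z ) - ( 2 + 2 ) ) * ( ( z + z ) - ( 2 + 2 ) ) ) == 15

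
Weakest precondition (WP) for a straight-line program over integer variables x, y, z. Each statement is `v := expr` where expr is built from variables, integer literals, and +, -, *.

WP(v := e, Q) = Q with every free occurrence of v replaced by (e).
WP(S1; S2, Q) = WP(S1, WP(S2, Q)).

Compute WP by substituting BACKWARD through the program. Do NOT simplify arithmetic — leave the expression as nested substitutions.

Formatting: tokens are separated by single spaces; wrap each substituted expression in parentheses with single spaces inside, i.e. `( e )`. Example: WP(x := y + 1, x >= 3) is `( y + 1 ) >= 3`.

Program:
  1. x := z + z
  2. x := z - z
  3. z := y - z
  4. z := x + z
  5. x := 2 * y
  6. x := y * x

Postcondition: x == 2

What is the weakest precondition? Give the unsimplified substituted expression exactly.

Answer: ( y * ( 2 * y ) ) == 2

Derivation:
post: x == 2
stmt 6: x := y * x  -- replace 1 occurrence(s) of x with (y * x)
  => ( y * x ) == 2
stmt 5: x := 2 * y  -- replace 1 occurrence(s) of x with (2 * y)
  => ( y * ( 2 * y ) ) == 2
stmt 4: z := x + z  -- replace 0 occurrence(s) of z with (x + z)
  => ( y * ( 2 * y ) ) == 2
stmt 3: z := y - z  -- replace 0 occurrence(s) of z with (y - z)
  => ( y * ( 2 * y ) ) == 2
stmt 2: x := z - z  -- replace 0 occurrence(s) of x with (z - z)
  => ( y * ( 2 * y ) ) == 2
stmt 1: x := z + z  -- replace 0 occurrence(s) of x with (z + z)
  => ( y * ( 2 * y ) ) == 2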